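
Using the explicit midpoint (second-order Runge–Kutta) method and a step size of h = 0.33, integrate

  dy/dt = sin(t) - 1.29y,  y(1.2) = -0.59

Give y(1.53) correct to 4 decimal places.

Midpoint: k1 = f(t_n, y_n); k2 = f(t_n + h/2, y_n + (h/2)·k1); y_{n+1} = y_n + h·k2.
t=1.200000, y=-0.590000:
  k1 = f(1.200000, -0.590000) = 1.693139
  k2 = f(1.365000, -0.310632) = 1.379614
  y ← -0.590000 + 0.33·1.379614 = -0.134727
y(1.53) ≈ -0.1347

-0.1347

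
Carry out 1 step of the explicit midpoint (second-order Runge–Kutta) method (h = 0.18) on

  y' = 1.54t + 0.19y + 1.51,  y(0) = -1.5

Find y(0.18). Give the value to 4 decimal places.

Midpoint: k1 = f(t_n, y_n); k2 = f(t_n + h/2, y_n + (h/2)·k1); y_{n+1} = y_n + h·k2.
t=0.000000, y=-1.500000:
  k1 = f(0.000000, -1.500000) = 1.225000
  k2 = f(0.090000, -1.389750) = 1.384548
  y ← -1.500000 + 0.18·1.384548 = -1.250781
y(0.18) ≈ -1.2508

-1.2508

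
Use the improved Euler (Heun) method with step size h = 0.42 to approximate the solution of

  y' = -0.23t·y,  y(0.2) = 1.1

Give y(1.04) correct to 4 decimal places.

0.9755

Heun: k1 = f(t_n, y_n); k2 = f(t_n + h, y_n + h·k1); y_{n+1} = y_n + (h/2)·(k1 + k2).
t=0.200000, y=1.100000:
  k1 = f(0.200000, 1.100000) = -0.050600
  k2 = f(0.620000, 1.078748) = -0.153829
  y ← 1.100000 + (0.42/2)·(-0.050600 + (-0.153829)) = 1.057070
t=0.620000, y=1.057070:
  k1 = f(0.620000, 1.057070) = -0.150738
  k2 = f(1.040000, 0.993760) = -0.237707
  y ← 1.057070 + (0.42/2)·(-0.150738 + (-0.237707)) = 0.975496
y(1.04) ≈ 0.9755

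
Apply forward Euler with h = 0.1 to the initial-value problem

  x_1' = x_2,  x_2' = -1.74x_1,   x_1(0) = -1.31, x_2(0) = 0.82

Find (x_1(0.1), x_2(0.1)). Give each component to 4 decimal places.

Euler on (x_1,x_2): x_1_{n+1} = x_1_n + h·x_1', x_2_{n+1} = x_2_n + h·x_2'.
0.000000: (-1.310000, 0.820000); f=(0.820000, 2.279400) → (-1.228000, 1.047940)
(x_1(0.1), x_2(0.1)) ≈ (-1.2280, 1.0479)

-1.2280, 1.0479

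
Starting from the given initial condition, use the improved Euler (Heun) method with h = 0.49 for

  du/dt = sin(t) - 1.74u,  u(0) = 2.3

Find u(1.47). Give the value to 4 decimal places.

Heun: k1 = f(t_n, u_n); k2 = f(t_n + h, u_n + h·k1); u_{n+1} = u_n + (h/2)·(k1 + k2).
t=0.000000, u=2.300000:
  k1 = f(0.000000, 2.300000) = -4.002000
  k2 = f(0.490000, 0.339020) = -0.119269
  u ← 2.300000 + (0.49/2)·(-4.002000 + (-0.119269)) = 1.290289
t=0.490000, u=1.290289:
  k1 = f(0.490000, 1.290289) = -1.774477
  k2 = f(0.980000, 0.420795) = 0.098314
  u ← 1.290289 + (0.49/2)·(-1.774477 + 0.098314) = 0.879629
t=0.980000, u=0.879629:
  k1 = f(0.980000, 0.879629) = -0.700057
  k2 = f(1.470000, 0.536601) = 0.061239
  u ← 0.879629 + (0.49/2)·(-0.700057 + 0.061239) = 0.723118
u(1.47) ≈ 0.7231

0.7231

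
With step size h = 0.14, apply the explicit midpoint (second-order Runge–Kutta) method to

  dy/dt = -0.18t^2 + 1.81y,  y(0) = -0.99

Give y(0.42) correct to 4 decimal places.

-2.1081

Midpoint: k1 = f(t_n, y_n); k2 = f(t_n + h/2, y_n + (h/2)·k1); y_{n+1} = y_n + h·k2.
t=0.000000, y=-0.990000:
  k1 = f(0.000000, -0.990000) = -1.791900
  k2 = f(0.070000, -1.115433) = -2.019816
  y ← -0.990000 + 0.14·(-2.019816) = -1.272774
t=0.140000, y=-1.272774:
  k1 = f(0.140000, -1.272774) = -2.307249
  k2 = f(0.210000, -1.434282) = -2.603988
  y ← -1.272774 + 0.14·(-2.603988) = -1.637332
t=0.280000, y=-1.637332:
  k1 = f(0.280000, -1.637332) = -2.977684
  k2 = f(0.350000, -1.845770) = -3.362894
  y ← -1.637332 + 0.14·(-3.362894) = -2.108138
y(0.42) ≈ -2.1081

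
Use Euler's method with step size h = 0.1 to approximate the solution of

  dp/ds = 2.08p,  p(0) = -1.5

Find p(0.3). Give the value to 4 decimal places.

-2.6442

Euler: p_{n+1} = p_n + h·f(s_n, p_n).
s=0.000000, p=-1.500000: f=-3.120000 → p ← -1.500000 + 0.1·(-3.120000) = -1.812000
s=0.100000, p=-1.812000: f=-3.768960 → p ← -1.812000 + 0.1·(-3.768960) = -2.188896
s=0.200000, p=-2.188896: f=-4.552904 → p ← -2.188896 + 0.1·(-4.552904) = -2.644186
p(0.3) ≈ -2.6442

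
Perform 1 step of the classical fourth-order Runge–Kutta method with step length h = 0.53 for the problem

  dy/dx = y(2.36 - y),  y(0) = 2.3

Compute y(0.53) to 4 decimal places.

2.3413

RK4: k1 = f(x_n, y_n); k2 = f(x_n + h/2, y_n + (h/2)·k1); k3 = f(x_n + h/2, y_n + (h/2)·k2); k4 = f(x_n + h, y_n + h·k3); y_{n+1} = y_n + (h/6)·(k1 + 2k2 + 2k3 + k4).
x=0.000000, y=2.300000:
  k1 = f(0.000000, 2.300000) = 0.138000
  k2 = f(0.265000, 2.336570) = 0.054746
  k3 = f(0.265000, 2.314508) = 0.105292
  k4 = f(0.530000, 2.355805) = 0.009883
  y ← 2.300000 + (0.53/6)·(k1 + 2k2 + 2k3 + k4) = 2.341336
y(0.53) ≈ 2.3413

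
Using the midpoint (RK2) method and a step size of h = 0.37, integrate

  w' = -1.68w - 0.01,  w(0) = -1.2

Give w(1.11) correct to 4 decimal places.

Midpoint: k1 = f(x_n, w_n); k2 = f(x_n + h/2, w_n + (h/2)·k1); w_{n+1} = w_n + h·k2.
x=0.000000, w=-1.200000:
  k1 = f(0.000000, -1.200000) = 2.006000
  k2 = f(0.185000, -0.828890) = 1.382535
  w ← -1.200000 + 0.37·1.382535 = -0.688462
x=0.370000, w=-0.688462:
  k1 = f(0.370000, -0.688462) = 1.146616
  k2 = f(0.555000, -0.476338) = 0.790248
  w ← -0.688462 + 0.37·0.790248 = -0.396070
x=0.740000, w=-0.396070:
  k1 = f(0.740000, -0.396070) = 0.655398
  k2 = f(0.925000, -0.274822) = 0.451700
  w ← -0.396070 + 0.37·0.451700 = -0.228941
w(1.11) ≈ -0.2289

-0.2289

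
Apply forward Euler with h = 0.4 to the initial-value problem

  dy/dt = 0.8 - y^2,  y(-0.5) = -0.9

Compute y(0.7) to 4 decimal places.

Euler: y_{n+1} = y_n + h·f(t_n, y_n).
t=-0.500000, y=-0.900000: f=-0.010000 → y ← -0.900000 + 0.4·(-0.010000) = -0.904000
t=-0.100000, y=-0.904000: f=-0.017216 → y ← -0.904000 + 0.4·(-0.017216) = -0.910886
t=0.300000, y=-0.910886: f=-0.029714 → y ← -0.910886 + 0.4·(-0.029714) = -0.922772
y(0.7) ≈ -0.9228

-0.9228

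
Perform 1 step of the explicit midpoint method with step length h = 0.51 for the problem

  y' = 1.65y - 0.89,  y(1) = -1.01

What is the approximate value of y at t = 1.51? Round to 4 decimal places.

-2.8624

Midpoint: k1 = f(t_n, y_n); k2 = f(t_n + h/2, y_n + (h/2)·k1); y_{n+1} = y_n + h·k2.
t=1.000000, y=-1.010000:
  k1 = f(1.000000, -1.010000) = -2.556500
  k2 = f(1.255000, -1.661907) = -3.632147
  y ← -1.010000 + 0.51·(-3.632147) = -2.862395
y(1.51) ≈ -2.8624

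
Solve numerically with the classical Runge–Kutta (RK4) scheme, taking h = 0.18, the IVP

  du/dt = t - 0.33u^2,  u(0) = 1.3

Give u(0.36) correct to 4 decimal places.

1.1852

RK4: k1 = f(t_n, u_n); k2 = f(t_n + h/2, u_n + (h/2)·k1); k3 = f(t_n + h/2, u_n + (h/2)·k2); k4 = f(t_n + h, u_n + h·k3); u_{n+1} = u_n + (h/6)·(k1 + 2k2 + 2k3 + k4).
t=0.000000, u=1.300000:
  k1 = f(0.000000, 1.300000) = -0.557700
  k2 = f(0.090000, 1.249807) = -0.425466
  k3 = f(0.090000, 1.261708) = -0.435329
  k4 = f(0.180000, 1.221641) = -0.312494
  u ← 1.300000 + (0.18/6)·(k1 + 2k2 + 2k3 + k4) = 1.222246
t=0.180000, u=1.222246:
  k1 = f(0.180000, 1.222246) = -0.312983
  k2 = f(0.270000, 1.194078) = -0.200521
  k3 = f(0.270000, 1.204200) = -0.208532
  k4 = f(0.360000, 1.184711) = -0.103168
  u ← 1.222246 + (0.18/6)·(k1 + 2k2 + 2k3 + k4) = 1.185219
u(0.36) ≈ 1.1852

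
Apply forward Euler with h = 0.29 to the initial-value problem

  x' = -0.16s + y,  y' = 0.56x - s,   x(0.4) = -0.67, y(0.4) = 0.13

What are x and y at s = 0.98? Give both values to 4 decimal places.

Euler on (x,y): x_{n+1} = x_n + h·x', y_{n+1} = y_n + h·y'.
0.400000: (-0.670000, 0.130000); f=(0.066000, -0.775200) → (-0.650860, -0.094808)
0.690000: (-0.650860, -0.094808); f=(-0.205208, -1.054482) → (-0.710370, -0.400608)
(x(0.98), y(0.98)) ≈ (-0.7104, -0.4006)

-0.7104, -0.4006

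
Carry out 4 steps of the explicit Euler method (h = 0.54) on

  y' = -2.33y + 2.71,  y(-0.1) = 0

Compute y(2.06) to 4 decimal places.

1.1579

Euler: y_{n+1} = y_n + h·f(t_n, y_n).
t=-0.100000, y=0.000000: f=2.710000 → y ← 0.000000 + 0.54·2.710000 = 1.463400
t=0.440000, y=1.463400: f=-0.699722 → y ← 1.463400 + 0.54·(-0.699722) = 1.085550
t=0.980000, y=1.085550: f=0.180668 → y ← 1.085550 + 0.54·0.180668 = 1.183111
t=1.520000, y=1.183111: f=-0.046649 → y ← 1.183111 + 0.54·(-0.046649) = 1.157921
y(2.06) ≈ 1.1579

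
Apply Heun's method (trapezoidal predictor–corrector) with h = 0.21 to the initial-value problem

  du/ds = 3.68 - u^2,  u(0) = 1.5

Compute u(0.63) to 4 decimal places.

Heun: k1 = f(s_n, u_n); k2 = f(s_n + h, u_n + h·k1); u_{n+1} = u_n + (h/2)·(k1 + k2).
s=0.000000, u=1.500000:
  k1 = f(0.000000, 1.500000) = 1.430000
  k2 = f(0.210000, 1.800300) = 0.438920
  u ← 1.500000 + (0.21/2)·(1.430000 + 0.438920) = 1.696237
s=0.210000, u=1.696237:
  k1 = f(0.210000, 1.696237) = 0.802781
  k2 = f(0.420000, 1.864821) = 0.202444
  u ← 1.696237 + (0.21/2)·(0.802781 + 0.202444) = 1.801785
s=0.420000, u=1.801785:
  k1 = f(0.420000, 1.801785) = 0.433570
  k2 = f(0.630000, 1.892835) = 0.097176
  u ← 1.801785 + (0.21/2)·(0.433570 + 0.097176) = 1.857514
u(0.63) ≈ 1.8575

1.8575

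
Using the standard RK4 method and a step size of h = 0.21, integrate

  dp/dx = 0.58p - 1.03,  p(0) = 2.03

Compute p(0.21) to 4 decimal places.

2.0629

RK4: k1 = f(x_n, p_n); k2 = f(x_n + h/2, p_n + (h/2)·k1); k3 = f(x_n + h/2, p_n + (h/2)·k2); k4 = f(x_n + h, p_n + h·k3); p_{n+1} = p_n + (h/6)·(k1 + 2k2 + 2k3 + k4).
x=0.000000, p=2.030000:
  k1 = f(0.000000, 2.030000) = 0.147400
  k2 = f(0.105000, 2.045477) = 0.156377
  k3 = f(0.105000, 2.046420) = 0.156923
  k4 = f(0.210000, 2.062954) = 0.166513
  p ← 2.030000 + (0.21/6)·(k1 + 2k2 + 2k3 + k4) = 2.062918
p(0.21) ≈ 2.0629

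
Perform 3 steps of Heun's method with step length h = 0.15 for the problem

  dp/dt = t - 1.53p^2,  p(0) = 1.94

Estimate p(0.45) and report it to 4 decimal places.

0.9260

Heun: k1 = f(t_n, p_n); k2 = f(t_n + h, p_n + h·k1); p_{n+1} = p_n + (h/2)·(k1 + k2).
t=0.000000, p=1.940000:
  k1 = f(0.000000, 1.940000) = -5.758308
  k2 = f(0.150000, 1.076254) = -1.622233
  p ← 1.940000 + (0.15/2)·(-5.758308 + (-1.622233)) = 1.386459
t=0.150000, p=1.386459:
  k1 = f(0.150000, 1.386459) = -2.791073
  k2 = f(0.300000, 0.967799) = -1.133050
  p ← 1.386459 + (0.15/2)·(-2.791073 + (-1.133050)) = 1.092150
t=0.300000, p=1.092150:
  k1 = f(0.300000, 1.092150) = -1.524972
  k2 = f(0.450000, 0.863404) = -0.690565
  p ← 1.092150 + (0.15/2)·(-1.524972 + (-0.690565)) = 0.925985
p(0.45) ≈ 0.9260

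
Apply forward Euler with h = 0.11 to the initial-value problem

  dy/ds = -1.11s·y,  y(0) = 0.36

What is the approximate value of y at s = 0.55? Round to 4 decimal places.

0.3139

Euler: y_{n+1} = y_n + h·f(s_n, y_n).
s=0.000000, y=0.360000: f=0.000000 → y ← 0.360000 + 0.11·0.000000 = 0.360000
s=0.110000, y=0.360000: f=-0.043956 → y ← 0.360000 + 0.11·(-0.043956) = 0.355165
s=0.220000, y=0.355165: f=-0.086731 → y ← 0.355165 + 0.11·(-0.086731) = 0.345624
s=0.330000, y=0.345624: f=-0.126602 → y ← 0.345624 + 0.11·(-0.126602) = 0.331698
s=0.440000, y=0.331698: f=-0.162001 → y ← 0.331698 + 0.11·(-0.162001) = 0.313878
y(0.55) ≈ 0.3139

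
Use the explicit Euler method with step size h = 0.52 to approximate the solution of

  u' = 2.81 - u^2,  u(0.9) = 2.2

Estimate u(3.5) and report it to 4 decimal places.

Euler: u_{n+1} = u_n + h·f(t_n, u_n).
t=0.900000, u=2.200000: f=-2.030000 → u ← 2.200000 + 0.52·(-2.030000) = 1.144400
t=1.420000, u=1.144400: f=1.500349 → u ← 1.144400 + 0.52·1.500349 = 1.924581
t=1.940000, u=1.924581: f=-0.894013 → u ← 1.924581 + 0.52·(-0.894013) = 1.459694
t=2.460000, u=1.459694: f=0.679292 → u ← 1.459694 + 0.52·0.679292 = 1.812926
t=2.980000, u=1.812926: f=-0.476702 → u ← 1.812926 + 0.52·(-0.476702) = 1.565041
u(3.5) ≈ 1.5650

1.5650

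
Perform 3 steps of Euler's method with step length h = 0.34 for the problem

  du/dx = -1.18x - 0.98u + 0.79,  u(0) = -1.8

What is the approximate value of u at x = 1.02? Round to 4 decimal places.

Euler: u_{n+1} = u_n + h·f(x_n, u_n).
x=0.000000, u=-1.800000: f=2.554000 → u ← -1.800000 + 0.34·2.554000 = -0.931640
x=0.340000, u=-0.931640: f=1.301807 → u ← -0.931640 + 0.34·1.301807 = -0.489026
x=0.680000, u=-0.489026: f=0.466845 → u ← -0.489026 + 0.34·0.466845 = -0.330298
u(1.02) ≈ -0.3303

-0.3303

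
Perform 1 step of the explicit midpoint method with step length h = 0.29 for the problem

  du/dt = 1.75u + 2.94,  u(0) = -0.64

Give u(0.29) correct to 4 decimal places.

0.0217

Midpoint: k1 = f(t_n, u_n); k2 = f(t_n + h/2, u_n + (h/2)·k1); u_{n+1} = u_n + h·k2.
t=0.000000, u=-0.640000:
  k1 = f(0.000000, -0.640000) = 1.820000
  k2 = f(0.145000, -0.376100) = 2.281825
  u ← -0.640000 + 0.29·2.281825 = 0.021729
u(0.29) ≈ 0.0217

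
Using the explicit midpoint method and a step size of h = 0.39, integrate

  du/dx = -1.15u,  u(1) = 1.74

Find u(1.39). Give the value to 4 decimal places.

1.1346

Midpoint: k1 = f(x_n, u_n); k2 = f(x_n + h/2, u_n + (h/2)·k1); u_{n+1} = u_n + h·k2.
x=1.000000, u=1.740000:
  k1 = f(1.000000, 1.740000) = -2.001000
  k2 = f(1.195000, 1.349805) = -1.552276
  u ← 1.740000 + 0.39·(-1.552276) = 1.134612
u(1.39) ≈ 1.1346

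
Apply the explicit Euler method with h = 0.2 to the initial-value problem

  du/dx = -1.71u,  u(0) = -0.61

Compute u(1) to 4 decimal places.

Euler: u_{n+1} = u_n + h·f(x_n, u_n).
x=0.000000, u=-0.610000: f=1.043100 → u ← -0.610000 + 0.2·1.043100 = -0.401380
x=0.200000, u=-0.401380: f=0.686360 → u ← -0.401380 + 0.2·0.686360 = -0.264108
x=0.400000, u=-0.264108: f=0.451625 → u ← -0.264108 + 0.2·0.451625 = -0.173783
x=0.600000, u=-0.173783: f=0.297169 → u ← -0.173783 + 0.2·0.297169 = -0.114349
x=0.800000, u=-0.114349: f=0.195537 → u ← -0.114349 + 0.2·0.195537 = -0.075242
u(1) ≈ -0.0752

-0.0752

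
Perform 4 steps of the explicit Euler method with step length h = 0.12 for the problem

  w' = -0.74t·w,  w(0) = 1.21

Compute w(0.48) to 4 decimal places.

Euler: w_{n+1} = w_n + h·f(t_n, w_n).
t=0.000000, w=1.210000: f=0.000000 → w ← 1.210000 + 0.12·0.000000 = 1.210000
t=0.120000, w=1.210000: f=-0.107448 → w ← 1.210000 + 0.12·(-0.107448) = 1.197106
t=0.240000, w=1.197106: f=-0.212606 → w ← 1.197106 + 0.12·(-0.212606) = 1.171594
t=0.360000, w=1.171594: f=-0.312113 → w ← 1.171594 + 0.12·(-0.312113) = 1.134140
w(0.48) ≈ 1.1341

1.1341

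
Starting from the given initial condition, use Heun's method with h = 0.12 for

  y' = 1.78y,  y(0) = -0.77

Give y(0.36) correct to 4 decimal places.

-1.4554

Heun: k1 = f(s_n, y_n); k2 = f(s_n + h, y_n + h·k1); y_{n+1} = y_n + (h/2)·(k1 + k2).
s=0.000000, y=-0.770000:
  k1 = f(0.000000, -0.770000) = -1.370600
  k2 = f(0.120000, -0.934472) = -1.663360
  y ← -0.770000 + (0.12/2)·(-1.370600 + (-1.663360)) = -0.952038
s=0.120000, y=-0.952038:
  k1 = f(0.120000, -0.952038) = -1.694627
  k2 = f(0.240000, -1.155393) = -2.056599
  y ← -0.952038 + (0.12/2)·(-1.694627 + (-2.056599)) = -1.177111
s=0.240000, y=-1.177111:
  k1 = f(0.240000, -1.177111) = -2.095258
  k2 = f(0.360000, -1.428542) = -2.542805
  y ← -1.177111 + (0.12/2)·(-2.095258 + (-2.542805)) = -1.455395
y(0.36) ≈ -1.4554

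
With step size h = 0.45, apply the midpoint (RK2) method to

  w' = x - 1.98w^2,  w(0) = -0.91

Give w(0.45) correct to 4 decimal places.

Midpoint: k1 = f(x_n, w_n); k2 = f(x_n + h/2, w_n + (h/2)·k1); w_{n+1} = w_n + h·k2.
x=0.000000, w=-0.910000:
  k1 = f(0.000000, -0.910000) = -1.639638
  k2 = f(0.225000, -1.278919) = -3.013553
  w ← -0.910000 + 0.45·(-3.013553) = -2.266099
w(0.45) ≈ -2.2661

-2.2661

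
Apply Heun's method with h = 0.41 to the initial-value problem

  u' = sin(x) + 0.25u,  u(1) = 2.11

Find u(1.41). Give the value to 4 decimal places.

Heun: k1 = f(x_n, u_n); k2 = f(x_n + h, u_n + h·k1); u_{n+1} = u_n + (h/2)·(k1 + k2).
x=1.000000, u=2.110000:
  k1 = f(1.000000, 2.110000) = 1.368971
  k2 = f(1.410000, 2.671278) = 1.654920
  u ← 2.110000 + (0.41/2)·(1.368971 + 1.654920) = 2.729898
u(1.41) ≈ 2.7299

2.7299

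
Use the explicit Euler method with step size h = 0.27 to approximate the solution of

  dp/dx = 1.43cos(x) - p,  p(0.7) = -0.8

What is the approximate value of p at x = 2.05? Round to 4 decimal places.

Euler: p_{n+1} = p_n + h·f(x_n, p_n).
x=0.700000, p=-0.800000: f=1.893724 → p ← -0.800000 + 0.27·1.893724 = -0.288694
x=0.970000, p=-0.288694: f=1.097073 → p ← -0.288694 + 0.27·1.097073 = 0.007515
x=1.240000, p=0.007515: f=0.456943 → p ← 0.007515 + 0.27·0.456943 = 0.130890
x=1.510000, p=0.130890: f=-0.044005 → p ← 0.130890 + 0.27·(-0.044005) = 0.119009
x=1.780000, p=0.119009: f=-0.415993 → p ← 0.119009 + 0.27·(-0.415993) = 0.006691
p(2.05) ≈ 0.0067

0.0067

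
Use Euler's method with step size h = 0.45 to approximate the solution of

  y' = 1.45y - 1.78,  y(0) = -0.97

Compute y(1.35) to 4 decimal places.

Euler: y_{n+1} = y_n + h·f(s_n, y_n).
s=0.000000, y=-0.970000: f=-3.186500 → y ← -0.970000 + 0.45·(-3.186500) = -2.403925
s=0.450000, y=-2.403925: f=-5.265691 → y ← -2.403925 + 0.45·(-5.265691) = -4.773486
s=0.900000, y=-4.773486: f=-8.701555 → y ← -4.773486 + 0.45·(-8.701555) = -8.689186
y(1.35) ≈ -8.6892

-8.6892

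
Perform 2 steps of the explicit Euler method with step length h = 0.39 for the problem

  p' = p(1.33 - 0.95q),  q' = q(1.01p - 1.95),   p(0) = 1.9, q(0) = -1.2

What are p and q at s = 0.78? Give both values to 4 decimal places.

7.3036, -2.0258

Euler on (p,q): p_{n+1} = p_n + h·p', q_{n+1} = q_n + h·q'.
0.000000: (1.900000, -1.200000); f=(4.693000, 0.037200) → (3.730270, -1.185492)
0.390000: (3.730270, -1.185492); f=(9.162354, -2.154718) → (7.303588, -2.025832)
(p(0.78), q(0.78)) ≈ (7.3036, -2.0258)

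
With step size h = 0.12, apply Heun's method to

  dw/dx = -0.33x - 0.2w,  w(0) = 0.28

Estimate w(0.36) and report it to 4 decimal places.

Heun: k1 = f(x_n, w_n); k2 = f(x_n + h, w_n + h·k1); w_{n+1} = w_n + (h/2)·(k1 + k2).
x=0.000000, w=0.280000:
  k1 = f(0.000000, 0.280000) = -0.056000
  k2 = f(0.120000, 0.273280) = -0.094256
  w ← 0.280000 + (0.12/2)·(-0.056000 + (-0.094256)) = 0.270985
x=0.120000, w=0.270985:
  k1 = f(0.120000, 0.270985) = -0.093797
  k2 = f(0.240000, 0.259729) = -0.131146
  w ← 0.270985 + (0.12/2)·(-0.093797 + (-0.131146)) = 0.257488
x=0.240000, w=0.257488:
  k1 = f(0.240000, 0.257488) = -0.130698
  k2 = f(0.360000, 0.241804) = -0.167161
  w ← 0.257488 + (0.12/2)·(-0.130698 + (-0.167161)) = 0.239617
w(0.36) ≈ 0.2396

0.2396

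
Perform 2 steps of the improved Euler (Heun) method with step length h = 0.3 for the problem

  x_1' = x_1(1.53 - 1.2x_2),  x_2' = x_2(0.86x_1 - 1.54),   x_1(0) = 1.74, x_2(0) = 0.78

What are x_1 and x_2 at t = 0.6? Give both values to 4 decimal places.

2.4409, 0.9024

Heun on (x_1,x_2): k1 = f(t_n, state_n); k2 = f(t_n + h, state_n + h·k1); state_{n+1} = state_n + (h/2)·(k1 + k2).
0.000000: (1.740000, 0.780000)
  k1 = (1.033560, -0.034008)
  predictor → (2.050068, 0.769798)
  k2 = (1.242839, 0.171710)
  → (2.081460, 0.800655)
0.300000: (2.081460, 0.800655)
  k1 = (1.184795, 0.200208)
  predictor → (2.436898, 0.860718)
  k2 = (1.211477, 0.478329)
  → (2.440901, 0.902436)
(x_1(0.6), x_2(0.6)) ≈ (2.4409, 0.9024)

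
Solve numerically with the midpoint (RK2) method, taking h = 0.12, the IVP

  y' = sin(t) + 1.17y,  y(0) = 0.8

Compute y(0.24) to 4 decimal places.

1.0892

Midpoint: k1 = f(t_n, y_n); k2 = f(t_n + h/2, y_n + (h/2)·k1); y_{n+1} = y_n + h·k2.
t=0.000000, y=0.800000:
  k1 = f(0.000000, 0.800000) = 0.936000
  k2 = f(0.060000, 0.856160) = 1.061671
  y ← 0.800000 + 0.12·1.061671 = 0.927401
t=0.120000, y=0.927401:
  k1 = f(0.120000, 0.927401) = 1.204771
  k2 = f(0.180000, 0.999687) = 1.348663
  y ← 0.927401 + 0.12·1.348663 = 1.089240
y(0.24) ≈ 1.0892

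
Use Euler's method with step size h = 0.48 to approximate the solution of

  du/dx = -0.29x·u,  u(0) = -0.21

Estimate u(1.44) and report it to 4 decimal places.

-0.1698

Euler: u_{n+1} = u_n + h·f(x_n, u_n).
x=0.000000, u=-0.210000: f=0.000000 → u ← -0.210000 + 0.48·0.000000 = -0.210000
x=0.480000, u=-0.210000: f=0.029232 → u ← -0.210000 + 0.48·0.029232 = -0.195969
x=0.960000, u=-0.195969: f=0.054558 → u ← -0.195969 + 0.48·0.054558 = -0.169781
u(1.44) ≈ -0.1698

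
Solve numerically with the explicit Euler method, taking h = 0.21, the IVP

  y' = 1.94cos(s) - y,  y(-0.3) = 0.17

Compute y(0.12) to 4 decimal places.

0.8193

Euler: y_{n+1} = y_n + h·f(s_n, y_n).
s=-0.300000, y=0.170000: f=1.683353 → y ← 0.170000 + 0.21·1.683353 = 0.523504
s=-0.090000, y=0.523504: f=1.408644 → y ← 0.523504 + 0.21·1.408644 = 0.819319
y(0.12) ≈ 0.8193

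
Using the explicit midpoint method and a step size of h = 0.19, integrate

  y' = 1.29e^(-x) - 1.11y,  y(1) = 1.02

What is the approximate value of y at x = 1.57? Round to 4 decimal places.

Midpoint: k1 = f(x_n, y_n); k2 = f(x_n + h/2, y_n + (h/2)·k1); y_{n+1} = y_n + h·k2.
x=1.000000, y=1.020000:
  k1 = f(1.000000, 1.020000) = -0.657636
  k2 = f(1.095000, 0.957525) = -0.631296
  y ← 1.020000 + 0.19·(-0.631296) = 0.900054
x=1.190000, y=0.900054:
  k1 = f(1.190000, 0.900054) = -0.606614
  k2 = f(1.285000, 0.842425) = -0.578213
  y ← 0.900054 + 0.19·(-0.578213) = 0.790193
x=1.380000, y=0.790193:
  k1 = f(1.380000, 0.790193) = -0.552578
  k2 = f(1.475000, 0.737698) = -0.523721
  y ← 0.790193 + 0.19·(-0.523721) = 0.690686
y(1.57) ≈ 0.6907

0.6907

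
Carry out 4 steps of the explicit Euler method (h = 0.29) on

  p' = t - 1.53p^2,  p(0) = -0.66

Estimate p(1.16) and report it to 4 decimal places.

Euler: p_{n+1} = p_n + h·f(t_n, p_n).
t=0.000000, p=-0.660000: f=-0.666468 → p ← -0.660000 + 0.29·(-0.666468) = -0.853276
t=0.290000, p=-0.853276: f=-0.823962 → p ← -0.853276 + 0.29·(-0.823962) = -1.092225
t=0.580000, p=-1.092225: f=-1.245220 → p ← -1.092225 + 0.29·(-1.245220) = -1.453338
t=0.870000, p=-1.453338: f=-2.361655 → p ← -1.453338 + 0.29·(-2.361655) = -2.138218
p(1.16) ≈ -2.1382

-2.1382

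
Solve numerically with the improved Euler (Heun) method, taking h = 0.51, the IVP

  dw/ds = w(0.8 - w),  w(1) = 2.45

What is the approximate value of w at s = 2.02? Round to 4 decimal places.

1.1726

Heun: k1 = f(s_n, w_n); k2 = f(s_n + h, w_n + h·k1); w_{n+1} = w_n + (h/2)·(k1 + k2).
s=1.000000, w=2.450000:
  k1 = f(1.000000, 2.450000) = -4.042500
  k2 = f(1.510000, 0.388325) = 0.159864
  w ← 2.450000 + (0.51/2)·(-4.042500 + 0.159864) = 1.459928
s=1.510000, w=1.459928:
  k1 = f(1.510000, 1.459928) = -0.963447
  k2 = f(2.020000, 0.968570) = -0.163272
  w ← 1.459928 + (0.51/2)·(-0.963447 + (-0.163272)) = 1.172615
w(2.02) ≈ 1.1726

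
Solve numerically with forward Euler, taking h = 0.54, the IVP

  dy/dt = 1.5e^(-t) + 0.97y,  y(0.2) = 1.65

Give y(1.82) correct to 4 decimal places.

8.1920

Euler: y_{n+1} = y_n + h·f(t_n, y_n).
t=0.200000, y=1.650000: f=2.828596 → y ← 1.650000 + 0.54·2.828596 = 3.177442
t=0.740000, y=3.177442: f=3.797790 → y ← 3.177442 + 0.54·3.797790 = 5.228248
t=1.280000, y=5.228248: f=5.488457 → y ← 5.228248 + 0.54·5.488457 = 8.192015
y(1.82) ≈ 8.1920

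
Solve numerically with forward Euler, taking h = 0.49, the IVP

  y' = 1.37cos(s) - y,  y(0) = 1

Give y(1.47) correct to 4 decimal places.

0.9833

Euler: y_{n+1} = y_n + h·f(s_n, y_n).
s=0.000000, y=1.000000: f=0.370000 → y ← 1.000000 + 0.49·0.370000 = 1.181300
s=0.490000, y=1.181300: f=0.027496 → y ← 1.181300 + 0.49·0.027496 = 1.194773
s=0.980000, y=1.194773: f=-0.431652 → y ← 1.194773 + 0.49·(-0.431652) = 0.983263
y(1.47) ≈ 0.9833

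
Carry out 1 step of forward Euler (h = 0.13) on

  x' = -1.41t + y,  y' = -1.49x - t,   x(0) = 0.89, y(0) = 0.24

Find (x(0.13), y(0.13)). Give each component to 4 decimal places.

0.9212, 0.0676

Euler on (x,y): x_{n+1} = x_n + h·x', y_{n+1} = y_n + h·y'.
0.000000: (0.890000, 0.240000); f=(0.240000, -1.326100) → (0.921200, 0.067607)
(x(0.13), y(0.13)) ≈ (0.9212, 0.0676)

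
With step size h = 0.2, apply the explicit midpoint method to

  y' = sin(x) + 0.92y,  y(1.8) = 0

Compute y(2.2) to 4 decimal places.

0.4382

Midpoint: k1 = f(x_n, y_n); k2 = f(x_n + h/2, y_n + (h/2)·k1); y_{n+1} = y_n + h·k2.
x=1.800000, y=0.000000:
  k1 = f(1.800000, 0.000000) = 0.973848
  k2 = f(1.900000, 0.097385) = 1.035894
  y ← 0.000000 + 0.2·1.035894 = 0.207179
x=2.000000, y=0.207179:
  k1 = f(2.000000, 0.207179) = 1.099902
  k2 = f(2.100000, 0.317169) = 1.155005
  y ← 0.207179 + 0.2·1.155005 = 0.438180
y(2.2) ≈ 0.4382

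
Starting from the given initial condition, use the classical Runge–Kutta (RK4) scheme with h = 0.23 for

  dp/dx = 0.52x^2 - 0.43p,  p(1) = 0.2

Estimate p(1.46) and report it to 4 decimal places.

0.5003

RK4: k1 = f(x_n, p_n); k2 = f(x_n + h/2, p_n + (h/2)·k1); k3 = f(x_n + h/2, p_n + (h/2)·k2); k4 = f(x_n + h, p_n + h·k3); p_{n+1} = p_n + (h/6)·(k1 + 2k2 + 2k3 + k4).
x=1.000000, p=0.200000:
  k1 = f(1.000000, 0.200000) = 0.434000
  k2 = f(1.115000, 0.249910) = 0.539016
  k3 = f(1.115000, 0.261987) = 0.533823
  k4 = f(1.230000, 0.322779) = 0.647913
  p ← 0.200000 + (0.23/6)·(k1 + 2k2 + 2k3 + k4) = 0.323724
x=1.230000, p=0.323724:
  k1 = f(1.230000, 0.323724) = 0.647507
  k2 = f(1.345000, 0.398188) = 0.769472
  k3 = f(1.345000, 0.412214) = 0.763441
  k4 = f(1.460000, 0.499316) = 0.893726
  p ← 0.323724 + (0.23/6)·(k1 + 2k2 + 2k3 + k4) = 0.500328
p(1.46) ≈ 0.5003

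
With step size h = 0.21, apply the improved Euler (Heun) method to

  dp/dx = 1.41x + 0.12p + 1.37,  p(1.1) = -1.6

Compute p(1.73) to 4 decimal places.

0.4719

Heun: k1 = f(x_n, p_n); k2 = f(x_n + h, p_n + h·k1); p_{n+1} = p_n + (h/2)·(k1 + k2).
x=1.100000, p=-1.600000:
  k1 = f(1.100000, -1.600000) = 2.729000
  k2 = f(1.310000, -1.026910) = 3.093871
  p ← -1.600000 + (0.21/2)·(2.729000 + 3.093871) = -0.988599
x=1.310000, p=-0.988599:
  k1 = f(1.310000, -0.988599) = 3.098468
  k2 = f(1.520000, -0.337920) = 3.472650
  p ← -0.988599 + (0.21/2)·(3.098468 + 3.472650) = -0.298631
x=1.520000, p=-0.298631:
  k1 = f(1.520000, -0.298631) = 3.477364
  k2 = f(1.730000, 0.431615) = 3.861094
  p ← -0.298631 + (0.21/2)·(3.477364 + 3.861094) = 0.471907
p(1.73) ≈ 0.4719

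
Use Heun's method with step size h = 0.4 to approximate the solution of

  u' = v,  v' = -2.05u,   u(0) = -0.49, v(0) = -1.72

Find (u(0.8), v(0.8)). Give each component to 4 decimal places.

-1.3321, 0.0339

Heun on (u,v): k1 = f(x_n, state_n); k2 = f(x_n + h, state_n + h·k1); state_{n+1} = state_n + (h/2)·(k1 + k2).
0.000000: (-0.490000, -1.720000)
  k1 = (-1.720000, 1.004500)
  predictor → (-1.178000, -1.318200)
  k2 = (-1.318200, 2.414900)
  → (-1.097640, -1.036120)
0.400000: (-1.097640, -1.036120)
  k1 = (-1.036120, 2.250162)
  predictor → (-1.512088, -0.136055)
  k2 = (-0.136055, 3.099780)
  → (-1.332075, 0.033868)
(u(0.8), v(0.8)) ≈ (-1.3321, 0.0339)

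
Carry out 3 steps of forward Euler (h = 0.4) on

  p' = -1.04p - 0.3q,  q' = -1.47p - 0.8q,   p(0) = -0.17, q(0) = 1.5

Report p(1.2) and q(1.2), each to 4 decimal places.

Euler on (p,q): p_{n+1} = p_n + h·p', q_{n+1} = q_n + h·q'.
0.000000: (-0.170000, 1.500000); f=(-0.273200, -0.950100) → (-0.279280, 1.119960)
0.400000: (-0.279280, 1.119960); f=(-0.045537, -0.485426) → (-0.297495, 0.925789)
0.800000: (-0.297495, 0.925789); f=(0.031658, -0.303314) → (-0.284832, 0.804464)
(p(1.2), q(1.2)) ≈ (-0.2848, 0.8045)

-0.2848, 0.8045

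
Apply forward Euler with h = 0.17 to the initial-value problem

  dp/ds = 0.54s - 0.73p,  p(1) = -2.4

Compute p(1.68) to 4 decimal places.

Euler: p_{n+1} = p_n + h·f(s_n, p_n).
s=1.000000, p=-2.400000: f=2.292000 → p ← -2.400000 + 0.17·2.292000 = -2.010360
s=1.170000, p=-2.010360: f=2.099363 → p ← -2.010360 + 0.17·2.099363 = -1.653468
s=1.340000, p=-1.653468: f=1.930632 → p ← -1.653468 + 0.17·1.930632 = -1.325261
s=1.510000, p=-1.325261: f=1.782840 → p ← -1.325261 + 0.17·1.782840 = -1.022178
p(1.68) ≈ -1.0222

-1.0222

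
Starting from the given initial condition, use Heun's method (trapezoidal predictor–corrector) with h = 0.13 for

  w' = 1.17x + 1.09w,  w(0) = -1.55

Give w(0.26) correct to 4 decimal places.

-2.0136

Heun: k1 = f(x_n, w_n); k2 = f(x_n + h, w_n + h·k1); w_{n+1} = w_n + (h/2)·(k1 + k2).
x=0.000000, w=-1.550000:
  k1 = f(0.000000, -1.550000) = -1.689500
  k2 = f(0.130000, -1.769635) = -1.776802
  w ← -1.550000 + (0.13/2)·(-1.689500 + (-1.776802)) = -1.775310
x=0.130000, w=-1.775310:
  k1 = f(0.130000, -1.775310) = -1.782988
  k2 = f(0.260000, -2.007098) = -1.883537
  w ← -1.775310 + (0.13/2)·(-1.782988 + (-1.883537)) = -2.013634
w(0.26) ≈ -2.0136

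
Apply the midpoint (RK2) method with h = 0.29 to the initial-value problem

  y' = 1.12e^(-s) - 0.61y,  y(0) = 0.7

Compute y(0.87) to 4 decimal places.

Midpoint: k1 = f(s_n, y_n); k2 = f(s_n + h/2, y_n + (h/2)·k1); y_{n+1} = y_n + h·k2.
s=0.000000, y=0.700000:
  k1 = f(0.000000, 0.700000) = 0.693000
  k2 = f(0.145000, 0.800485) = 0.480529
  y ← 0.700000 + 0.29·0.480529 = 0.839353
s=0.290000, y=0.839353:
  k1 = f(0.290000, 0.839353) = 0.326050
  k2 = f(0.435000, 0.886631) = 0.184092
  y ← 0.839353 + 0.29·0.184092 = 0.892740
s=0.580000, y=0.892740:
  k1 = f(0.580000, 0.892740) = 0.082515
  k2 = f(0.725000, 0.904705) = -0.009426
  y ← 0.892740 + 0.29·(-0.009426) = 0.890006
y(0.87) ≈ 0.8900

0.8900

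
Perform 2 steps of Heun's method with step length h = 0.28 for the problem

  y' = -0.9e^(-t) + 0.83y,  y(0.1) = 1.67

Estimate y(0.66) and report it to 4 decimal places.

Heun: k1 = f(t_n, y_n); k2 = f(t_n + h, y_n + h·k1); y_{n+1} = y_n + (h/2)·(k1 + k2).
t=0.100000, y=1.670000:
  k1 = f(0.100000, 1.670000) = 0.571746
  k2 = f(0.380000, 1.830089) = 0.903499
  y ← 1.670000 + (0.28/2)·(0.571746 + 0.903499) = 1.876534
t=0.380000, y=1.876534:
  k1 = f(0.380000, 1.876534) = 0.942048
  k2 = f(0.660000, 2.140308) = 1.311289
  y ← 1.876534 + (0.28/2)·(0.942048 + 1.311289) = 2.192002
y(0.66) ≈ 2.1920

2.1920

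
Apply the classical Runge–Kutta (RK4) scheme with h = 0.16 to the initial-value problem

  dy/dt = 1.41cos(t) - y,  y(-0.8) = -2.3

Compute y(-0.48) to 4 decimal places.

-1.3598

RK4: k1 = f(t_n, y_n); k2 = f(t_n + h/2, y_n + (h/2)·k1); k3 = f(t_n + h/2, y_n + (h/2)·k2); k4 = f(t_n + h, y_n + h·k3); y_{n+1} = y_n + (h/6)·(k1 + 2k2 + 2k3 + k4).
t=-0.800000, y=-2.300000:
  k1 = f(-0.800000, -2.300000) = 3.282356
  k2 = f(-0.720000, -2.037411) = 3.097458
  k3 = f(-0.720000, -2.052203) = 3.112249
  k4 = f(-0.640000, -1.802040) = 2.932995
  y ← -2.300000 + (0.16/6)·(k1 + 2k2 + 2k3 + k4) = -1.803073
t=-0.640000, y=-1.803073:
  k1 = f(-0.640000, -1.803073) = 2.934028
  k2 = f(-0.560000, -1.568351) = 2.762980
  k3 = f(-0.560000, -1.582034) = 2.776664
  k4 = f(-0.480000, -1.358807) = 2.609469
  y ← -1.803073 + (0.16/6)·(k1 + 2k2 + 2k3 + k4) = -1.359799
y(-0.48) ≈ -1.3598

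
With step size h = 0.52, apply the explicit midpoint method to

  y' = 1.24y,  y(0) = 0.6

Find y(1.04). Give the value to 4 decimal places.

Midpoint: k1 = f(t_n, y_n); k2 = f(t_n + h/2, y_n + (h/2)·k1); y_{n+1} = y_n + h·k2.
t=0.000000, y=0.600000:
  k1 = f(0.000000, 0.600000) = 0.744000
  k2 = f(0.260000, 0.793440) = 0.983866
  y ← 0.600000 + 0.52·0.983866 = 1.111610
t=0.520000, y=1.111610:
  k1 = f(0.520000, 1.111610) = 1.378397
  k2 = f(0.780000, 1.469993) = 1.822792
  y ← 1.111610 + 0.52·1.822792 = 2.059462
y(1.04) ≈ 2.0595

2.0595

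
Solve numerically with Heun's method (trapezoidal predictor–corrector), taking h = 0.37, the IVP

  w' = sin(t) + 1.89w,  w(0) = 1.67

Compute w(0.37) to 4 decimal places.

Heun: k1 = f(t_n, w_n); k2 = f(t_n + h, w_n + h·k1); w_{n+1} = w_n + (h/2)·(k1 + k2).
t=0.000000, w=1.670000:
  k1 = f(0.000000, 1.670000) = 3.156300
  k2 = f(0.370000, 2.837831) = 5.725116
  w ← 1.670000 + (0.37/2)·(3.156300 + 5.725116) = 3.313062
w(0.37) ≈ 3.3131

3.3131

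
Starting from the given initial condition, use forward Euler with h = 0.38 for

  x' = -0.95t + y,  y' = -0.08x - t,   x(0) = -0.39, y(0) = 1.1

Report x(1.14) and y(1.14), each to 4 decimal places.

Euler on (x,y): x_{n+1} = x_n + h·x', y_{n+1} = y_n + h·y'.
0.000000: (-0.390000, 1.100000); f=(1.100000, 0.031200) → (0.028000, 1.111856)
0.380000: (0.028000, 1.111856); f=(0.750856, -0.382240) → (0.313325, 0.966605)
0.760000: (0.313325, 0.966605); f=(0.244605, -0.785066) → (0.406275, 0.668280)
(x(1.14), y(1.14)) ≈ (0.4063, 0.6683)

0.4063, 0.6683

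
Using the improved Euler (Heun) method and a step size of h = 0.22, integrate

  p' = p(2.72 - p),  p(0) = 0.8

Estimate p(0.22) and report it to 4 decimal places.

1.1670

Heun: k1 = f(t_n, p_n); k2 = f(t_n + h, p_n + h·k1); p_{n+1} = p_n + (h/2)·(k1 + k2).
t=0.000000, p=0.800000:
  k1 = f(0.000000, 0.800000) = 1.536000
  k2 = f(0.220000, 1.137920) = 1.800280
  p ← 0.800000 + (0.22/2)·(1.536000 + 1.800280) = 1.166991
p(0.22) ≈ 1.1670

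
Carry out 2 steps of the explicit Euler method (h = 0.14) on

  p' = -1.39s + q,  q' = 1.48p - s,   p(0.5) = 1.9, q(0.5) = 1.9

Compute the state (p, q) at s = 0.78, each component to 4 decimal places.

2.2555, 2.5627

Euler on (p,q): p_{n+1} = p_n + h·p', q_{n+1} = q_n + h·q'.
0.500000: (1.900000, 1.900000); f=(1.205000, 2.312000) → (2.068700, 2.223680)
0.640000: (2.068700, 2.223680); f=(1.334080, 2.421676) → (2.255471, 2.562715)
(p(0.78), q(0.78)) ≈ (2.2555, 2.5627)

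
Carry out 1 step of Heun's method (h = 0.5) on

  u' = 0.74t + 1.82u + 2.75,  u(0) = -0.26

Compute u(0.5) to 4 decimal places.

1.4889

Heun: k1 = f(t_n, u_n); k2 = f(t_n + h, u_n + h·k1); u_{n+1} = u_n + (h/2)·(k1 + k2).
t=0.000000, u=-0.260000:
  k1 = f(0.000000, -0.260000) = 2.276800
  k2 = f(0.500000, 0.878400) = 4.718688
  u ← -0.260000 + (0.5/2)·(2.276800 + 4.718688) = 1.488872
u(0.5) ≈ 1.4889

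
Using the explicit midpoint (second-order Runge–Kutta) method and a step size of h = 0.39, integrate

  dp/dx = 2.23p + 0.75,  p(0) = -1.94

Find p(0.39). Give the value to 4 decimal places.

Midpoint: k1 = f(x_n, p_n); k2 = f(x_n + h/2, p_n + (h/2)·k1); p_{n+1} = p_n + h·k2.
x=0.000000, p=-1.940000:
  k1 = f(0.000000, -1.940000) = -3.576200
  k2 = f(0.195000, -2.637359) = -5.131311
  p ← -1.940000 + 0.39·(-5.131311) = -3.941211
p(0.39) ≈ -3.9412

-3.9412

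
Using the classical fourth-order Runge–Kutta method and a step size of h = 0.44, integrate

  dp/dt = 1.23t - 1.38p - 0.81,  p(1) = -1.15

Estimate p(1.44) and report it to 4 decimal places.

RK4: k1 = f(t_n, p_n); k2 = f(t_n + h/2, p_n + (h/2)·k1); k3 = f(t_n + h/2, p_n + (h/2)·k2); k4 = f(t_n + h, p_n + h·k3); p_{n+1} = p_n + (h/6)·(k1 + 2k2 + 2k3 + k4).
t=1.000000, p=-1.150000:
  k1 = f(1.000000, -1.150000) = 2.007000
  k2 = f(1.220000, -0.708460) = 1.668275
  k3 = f(1.220000, -0.782980) = 1.771112
  k4 = f(1.440000, -0.370711) = 1.472781
  p ← -1.150000 + (0.44/6)·(k1 + 2k2 + 2k3 + k4) = -0.390373
p(1.44) ≈ -0.3904

-0.3904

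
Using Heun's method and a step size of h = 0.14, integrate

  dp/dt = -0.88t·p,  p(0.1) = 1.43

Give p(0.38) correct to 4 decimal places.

Heun: k1 = f(t_n, p_n); k2 = f(t_n + h, p_n + h·k1); p_{n+1} = p_n + (h/2)·(k1 + k2).
t=0.100000, p=1.430000:
  k1 = f(0.100000, 1.430000) = -0.125840
  k2 = f(0.240000, 1.412382) = -0.298295
  p ← 1.430000 + (0.14/2)·(-0.125840 + (-0.298295)) = 1.400311
t=0.240000, p=1.400311:
  k1 = f(0.240000, 1.400311) = -0.295746
  k2 = f(0.380000, 1.358906) = -0.454418
  p ← 1.400311 + (0.14/2)·(-0.295746 + (-0.454418)) = 1.347799
p(0.38) ≈ 1.3478

1.3478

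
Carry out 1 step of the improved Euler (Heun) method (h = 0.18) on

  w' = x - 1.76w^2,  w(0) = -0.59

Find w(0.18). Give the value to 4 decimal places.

-0.7066

Heun: k1 = f(x_n, w_n); k2 = f(x_n + h, w_n + h·k1); w_{n+1} = w_n + (h/2)·(k1 + k2).
x=0.000000, w=-0.590000:
  k1 = f(0.000000, -0.590000) = -0.612656
  k2 = f(0.180000, -0.700278) = -0.683085
  w ← -0.590000 + (0.18/2)·(-0.612656 + (-0.683085)) = -0.706617
w(0.18) ≈ -0.7066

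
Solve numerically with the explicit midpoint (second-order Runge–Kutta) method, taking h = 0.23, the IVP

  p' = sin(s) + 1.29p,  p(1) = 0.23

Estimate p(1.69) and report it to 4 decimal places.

1.5847

Midpoint: k1 = f(s_n, p_n); k2 = f(s_n + h/2, p_n + (h/2)·k1); p_{n+1} = p_n + h·k2.
s=1.000000, p=0.230000:
  k1 = f(1.000000, 0.230000) = 1.138171
  k2 = f(1.115000, 0.360890) = 1.363458
  p ← 0.230000 + 0.23·1.363458 = 0.543595
s=1.230000, p=0.543595:
  k1 = f(1.230000, 0.543595) = 1.643727
  k2 = f(1.345000, 0.732624) = 1.919701
  p ← 0.543595 + 0.23·1.919701 = 0.985127
s=1.460000, p=0.985127:
  k1 = f(1.460000, 0.985127) = 2.264682
  k2 = f(1.575000, 1.245565) = 2.606770
  p ← 0.985127 + 0.23·2.606770 = 1.584684
p(1.69) ≈ 1.5847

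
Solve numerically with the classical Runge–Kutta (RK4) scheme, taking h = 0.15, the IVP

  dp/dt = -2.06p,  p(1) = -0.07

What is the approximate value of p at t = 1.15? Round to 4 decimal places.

RK4: k1 = f(t_n, p_n); k2 = f(t_n + h/2, p_n + (h/2)·k1); k3 = f(t_n + h/2, p_n + (h/2)·k2); k4 = f(t_n + h, p_n + h·k3); p_{n+1} = p_n + (h/6)·(k1 + 2k2 + 2k3 + k4).
t=1.000000, p=-0.070000:
  k1 = f(1.000000, -0.070000) = 0.144200
  k2 = f(1.075000, -0.059185) = 0.121921
  k3 = f(1.075000, -0.060856) = 0.125363
  k4 = f(1.150000, -0.051196) = 0.105463
  p ← -0.070000 + (0.15/6)·(k1 + 2k2 + 2k3 + k4) = -0.051394
p(1.15) ≈ -0.0514

-0.0514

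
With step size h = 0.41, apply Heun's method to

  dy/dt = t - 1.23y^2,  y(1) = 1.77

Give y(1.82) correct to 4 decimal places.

Heun: k1 = f(t_n, y_n); k2 = f(t_n + h, y_n + h·k1); y_{n+1} = y_n + (h/2)·(k1 + k2).
t=1.000000, y=1.770000:
  k1 = f(1.000000, 1.770000) = -2.853467
  k2 = f(1.410000, 0.600079) = 0.967084
  y ← 1.770000 + (0.41/2)·(-2.853467 + 0.967084) = 1.383292
t=1.410000, y=1.383292:
  k1 = f(1.410000, 1.383292) = -0.943599
  k2 = f(1.820000, 0.996416) = 0.598801
  y ← 1.383292 + (0.41/2)·(-0.943599 + 0.598801) = 1.312608
y(1.82) ≈ 1.3126

1.3126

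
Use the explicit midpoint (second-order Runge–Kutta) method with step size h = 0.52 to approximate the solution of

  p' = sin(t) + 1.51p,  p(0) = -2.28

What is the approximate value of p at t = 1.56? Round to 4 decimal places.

Midpoint: k1 = f(t_n, p_n); k2 = f(t_n + h/2, p_n + (h/2)·k1); p_{n+1} = p_n + h·k2.
t=0.000000, p=-2.280000:
  k1 = f(0.000000, -2.280000) = -3.442800
  k2 = f(0.260000, -3.175128) = -4.537363
  p ← -2.280000 + 0.52·(-4.537363) = -4.639429
t=0.520000, p=-4.639429:
  k1 = f(0.520000, -4.639429) = -6.508657
  k2 = f(0.780000, -6.331679) = -8.857557
  p ← -4.639429 + 0.52·(-8.857557) = -9.245358
t=1.040000, p=-9.245358:
  k1 = f(1.040000, -9.245358) = -13.098086
  k2 = f(1.300000, -12.650860) = -18.139241
  p ← -9.245358 + 0.52·(-18.139241) = -18.677763
p(1.56) ≈ -18.6778

-18.6778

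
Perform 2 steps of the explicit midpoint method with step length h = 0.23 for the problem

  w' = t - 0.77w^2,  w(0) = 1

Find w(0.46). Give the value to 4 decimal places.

0.8345

Midpoint: k1 = f(t_n, w_n); k2 = f(t_n + h/2, w_n + (h/2)·k1); w_{n+1} = w_n + h·k2.
t=0.000000, w=1.000000:
  k1 = f(0.000000, 1.000000) = -0.770000
  k2 = f(0.115000, 0.911450) = -0.524671
  w ← 1.000000 + 0.23·(-0.524671) = 0.879326
t=0.230000, w=0.879326:
  k1 = f(0.230000, 0.879326) = -0.365375
  k2 = f(0.345000, 0.837308) = -0.194835
  w ← 0.879326 + 0.23·(-0.194835) = 0.834514
w(0.46) ≈ 0.8345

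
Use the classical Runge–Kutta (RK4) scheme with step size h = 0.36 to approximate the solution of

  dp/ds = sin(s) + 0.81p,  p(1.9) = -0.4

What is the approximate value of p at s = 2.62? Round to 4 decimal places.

0.0426

RK4: k1 = f(s_n, p_n); k2 = f(s_n + h/2, p_n + (h/2)·k1); k3 = f(s_n + h/2, p_n + (h/2)·k2); k4 = f(s_n + h, p_n + h·k3); p_{n+1} = p_n + (h/6)·(k1 + 2k2 + 2k3 + k4).
s=1.900000, p=-0.400000:
  k1 = f(1.900000, -0.400000) = 0.622300
  k2 = f(2.080000, -0.287986) = 0.639864
  k3 = f(2.080000, -0.284824) = 0.642425
  k4 = f(2.260000, -0.168727) = 0.635084
  p ← -0.400000 + (0.36/6)·(k1 + 2k2 + 2k3 + k4) = -0.170682
s=2.260000, p=-0.170682:
  k1 = f(2.260000, -0.170682) = 0.633500
  k2 = f(2.440000, -0.056652) = 0.599547
  k3 = f(2.440000, -0.062764) = 0.594596
  k4 = f(2.620000, 0.043372) = 0.533393
  p ← -0.170682 + (0.36/6)·(k1 + 2k2 + 2k3 + k4) = 0.042629
p(2.62) ≈ 0.0426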